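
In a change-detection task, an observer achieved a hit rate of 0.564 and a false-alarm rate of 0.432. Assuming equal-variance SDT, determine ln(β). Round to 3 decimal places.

ln β = 0.002

z(H) = 0.1611
z(FA) = -0.1713
ln β = −½·[z(H)² − z(FA)²] = −0.5 × (0.0260 − 0.0293) = 0.00165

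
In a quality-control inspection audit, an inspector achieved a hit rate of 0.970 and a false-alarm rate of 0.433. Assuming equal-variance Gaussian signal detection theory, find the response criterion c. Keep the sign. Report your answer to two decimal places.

z(H) = 1.8808
z(FA) = -0.1687
c = −½·[z(H) + z(FA)] = −0.5 × (1.8808 + (-0.1687)) = -0.85605
c < 0: the inspector has a liberal response bias.

c = -0.86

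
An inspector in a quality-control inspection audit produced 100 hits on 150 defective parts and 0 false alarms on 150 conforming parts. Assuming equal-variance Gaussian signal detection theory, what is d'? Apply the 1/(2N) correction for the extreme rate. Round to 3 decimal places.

The false-alarm rate is 0/150 = 0, so apply the 1/(2N) correction: FA → 1/(2·150) = 0.00333.
z(H) = z(0.66667) = 0.4307
z(FA) = z(0.00333) = -2.7134
d' = 0.4307 − (-2.7134) = 3.1441

d' = 3.144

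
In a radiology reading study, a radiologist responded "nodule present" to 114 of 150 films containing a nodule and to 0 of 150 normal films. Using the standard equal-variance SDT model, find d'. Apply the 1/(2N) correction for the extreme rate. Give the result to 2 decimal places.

The false-alarm rate is 0/150 = 0, so apply the 1/(2N) correction: FA → 1/(2·150) = 0.00333.
z(H) = z(0.76000) = 0.706
z(FA) = z(0.00333) = -2.713
d' = 0.706 − (-2.713) = 3.419

d' = 3.42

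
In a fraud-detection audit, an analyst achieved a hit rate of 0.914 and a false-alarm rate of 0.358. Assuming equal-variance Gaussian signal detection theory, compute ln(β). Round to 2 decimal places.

ln β = -0.87

z(H) = z(0.914) = 1.366
z(FA) = z(0.358) = -0.364
ln β = −½·[z(H)² − z(FA)²] = −0.5 × (1.866 − 0.132) = -0.867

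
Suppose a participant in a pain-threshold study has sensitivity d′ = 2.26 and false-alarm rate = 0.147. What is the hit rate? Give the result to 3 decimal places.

z(false-alarm rate) = z(0.147) = -1.0494
z(H) = z(FA) + d' = -1.0494 + 2.26 = 1.2106
hit rate = Φ(1.2106) = 0.8870

hit rate = 0.887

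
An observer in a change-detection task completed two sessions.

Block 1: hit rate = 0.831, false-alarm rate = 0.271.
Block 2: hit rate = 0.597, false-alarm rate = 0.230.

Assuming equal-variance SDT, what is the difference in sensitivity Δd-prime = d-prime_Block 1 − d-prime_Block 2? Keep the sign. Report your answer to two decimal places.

Block 1: z(0.831) = 0.958, z(0.271) = -0.610, d' = 1.568
Block 2: z(0.597) = 0.246, z(0.230) = -0.739, d' = 0.985
Δd' = d'_Block 1 − d'_Block 2 = 1.568 − 0.985 = 0.583
Block 1 has the higher sensitivity.

Δd-prime = 0.58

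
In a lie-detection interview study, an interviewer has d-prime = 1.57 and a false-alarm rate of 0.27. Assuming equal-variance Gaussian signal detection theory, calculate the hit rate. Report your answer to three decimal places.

z(false-alarm rate) = z(0.27) = -0.6128
z(H) = z(FA) + d' = -0.6128 + 1.57 = 0.9572
hit rate = Φ(0.9572) = 0.8308

hit rate = 0.831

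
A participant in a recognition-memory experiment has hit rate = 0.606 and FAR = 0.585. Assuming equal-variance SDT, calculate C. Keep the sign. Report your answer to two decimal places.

Φ⁻¹(H) = 0.2689
Φ⁻¹(FA) = 0.2147
c = −½·[z(H) + z(FA)] = −0.5 × (0.2689 + 0.2147) = -0.2418

C = -0.24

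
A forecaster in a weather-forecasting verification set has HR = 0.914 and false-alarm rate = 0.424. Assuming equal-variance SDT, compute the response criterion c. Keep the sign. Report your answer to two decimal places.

z(0.914) = 1.3658, z(0.424) = -0.1917
c = −½·[z(H) + z(FA)] = −0.5 × (1.3658 + (-0.1917)) = -0.58705

c = -0.59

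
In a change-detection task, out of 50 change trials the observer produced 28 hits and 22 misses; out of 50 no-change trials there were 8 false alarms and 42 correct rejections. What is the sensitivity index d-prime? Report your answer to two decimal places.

H = 28/50 = 0.5600
FA = 8/50 = 0.1600
z(H) = z(0.5600) = 0.151
z(FA) = z(0.1600) = -0.994
d' = z(H) − z(FA) = 0.151 − (-0.994) = 1.145

d-prime = 1.15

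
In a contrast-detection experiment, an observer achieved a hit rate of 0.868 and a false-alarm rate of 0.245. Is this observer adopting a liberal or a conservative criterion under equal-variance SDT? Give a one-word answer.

liberal

z(H) = 1.117, z(FA) = -0.690
c = −½·(z(H) + z(FA)) = -0.2135
c < 0 → liberal criterion (biased toward responding “yes”).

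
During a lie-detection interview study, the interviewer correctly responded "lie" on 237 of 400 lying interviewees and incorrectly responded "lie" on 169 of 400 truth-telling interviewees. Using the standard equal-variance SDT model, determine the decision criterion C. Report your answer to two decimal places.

C = -0.02

H = 237/400 = 0.5925
FA = 169/400 = 0.4225
z(H) = z(0.5925) = 0.234
z(FA) = z(0.4225) = -0.196
c = −½·[z(H) + z(FA)] = −0.5 × (0.234 + (-0.196)) = -0.019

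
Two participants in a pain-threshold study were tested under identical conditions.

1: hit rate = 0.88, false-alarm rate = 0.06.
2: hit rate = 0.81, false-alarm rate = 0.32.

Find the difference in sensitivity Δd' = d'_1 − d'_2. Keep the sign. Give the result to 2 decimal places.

1: z(0.88) = 1.175, z(0.06) = -1.555, d' = 2.730
2: z(0.81) = 0.878, z(0.32) = -0.468, d' = 1.346
Δd' = d'_1 − d'_2 = 2.730 − 1.346 = 1.384
1 has the higher sensitivity.

Δd' = 1.38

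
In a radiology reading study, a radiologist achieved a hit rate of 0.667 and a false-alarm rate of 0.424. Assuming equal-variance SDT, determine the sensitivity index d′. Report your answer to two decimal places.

d′ = 0.62

z(H) = 0.432
z(FA) = -0.192
d' = z(H) − z(FA) = 0.432 − (-0.192) = 0.624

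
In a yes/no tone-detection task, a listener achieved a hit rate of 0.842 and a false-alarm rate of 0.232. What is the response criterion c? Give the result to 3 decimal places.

c = -0.135

z(0.842) = 1.0027, z(0.232) = -0.7323
c = −½·[z(H) + z(FA)] = −0.5 × (1.0027 + (-0.7323)) = -0.1352
c < 0: the listener has a liberal response bias.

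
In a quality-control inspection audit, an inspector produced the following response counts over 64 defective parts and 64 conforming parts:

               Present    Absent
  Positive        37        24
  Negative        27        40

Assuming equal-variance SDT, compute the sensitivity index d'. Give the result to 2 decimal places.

H = 37/64 = 0.5781
FA = 24/64 = 0.3750
z(0.5781) = 0.197, z(0.3750) = -0.319
d' = z(H) − z(FA) = 0.197 − (-0.319) = 0.516

d' = 0.52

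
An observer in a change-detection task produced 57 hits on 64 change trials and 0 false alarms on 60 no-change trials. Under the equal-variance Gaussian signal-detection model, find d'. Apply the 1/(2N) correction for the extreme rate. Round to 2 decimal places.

d' = 3.62

The false-alarm rate is 0/60 = 0, so apply the 1/(2N) correction: FA → 1/(2·60) = 0.00833.
z(H) = z(0.89062) = 1.230
z(FA) = z(0.00833) = -2.394
d' = 1.230 − (-2.394) = 3.624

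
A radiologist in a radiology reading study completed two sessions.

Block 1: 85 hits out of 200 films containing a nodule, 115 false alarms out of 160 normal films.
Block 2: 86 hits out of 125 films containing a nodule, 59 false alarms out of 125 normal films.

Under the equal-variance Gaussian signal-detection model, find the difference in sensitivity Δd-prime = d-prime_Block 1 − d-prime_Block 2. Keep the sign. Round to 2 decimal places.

Δd-prime = -1.33

Block 1: z(0.4250) = -0.189, z(0.7188) = 0.579, d' = -0.768
Block 2: z(0.6880) = 0.490, z(0.4720) = -0.070, d' = 0.560
Δd' = d'_Block 1 − d'_Block 2 = -0.768 − 0.560 = -1.328
Block 2 has the higher sensitivity.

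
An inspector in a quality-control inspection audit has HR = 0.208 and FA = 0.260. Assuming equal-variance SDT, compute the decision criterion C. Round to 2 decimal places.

C = 0.73

z(0.208) = -0.813, z(0.260) = -0.643
c = −½·[z(H) + z(FA)] = −0.5 × (-0.813 + (-0.643)) = 0.728
c > 0: the inspector has a conservative response bias.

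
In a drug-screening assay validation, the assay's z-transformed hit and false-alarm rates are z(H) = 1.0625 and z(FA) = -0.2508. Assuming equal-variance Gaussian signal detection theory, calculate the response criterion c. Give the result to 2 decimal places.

c = -0.41

c = −½·[z(H) + z(FA)] = −½·(1.0625 + (-0.2508)) = -0.40585
c < 0: the assay has a liberal response bias.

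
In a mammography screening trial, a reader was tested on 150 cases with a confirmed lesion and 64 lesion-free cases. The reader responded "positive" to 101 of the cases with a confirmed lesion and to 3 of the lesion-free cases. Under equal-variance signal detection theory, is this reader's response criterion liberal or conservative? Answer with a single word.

conservative

z(H) = 0.449, z(FA) = -1.676
c = −½·(z(H) + z(FA)) = 0.6135
c > 0 → conservative criterion (biased toward responding “no”).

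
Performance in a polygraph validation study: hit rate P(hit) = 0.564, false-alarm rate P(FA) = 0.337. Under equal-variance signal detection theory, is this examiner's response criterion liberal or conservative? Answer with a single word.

z(H) = 0.161, z(FA) = -0.421
c = −½·(z(H) + z(FA)) = 0.130
c > 0 → conservative criterion (biased toward responding “no”).

conservative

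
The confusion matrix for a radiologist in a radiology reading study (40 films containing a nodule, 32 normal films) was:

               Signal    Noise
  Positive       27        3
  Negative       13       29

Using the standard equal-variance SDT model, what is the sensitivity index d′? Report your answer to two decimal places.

H = 27/40 = 0.6750
FA = 3/32 = 0.0938
z(H) = 0.454
z(FA) = -1.318
d' = z(H) − z(FA) = 0.454 − (-1.318) = 1.772

d′ = 1.77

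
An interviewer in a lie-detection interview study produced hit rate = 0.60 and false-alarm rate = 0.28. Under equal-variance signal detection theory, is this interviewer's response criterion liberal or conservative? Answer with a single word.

z(H) = 0.253, z(FA) = -0.583
c = −½·(z(H) + z(FA)) = 0.165
c > 0 → conservative criterion (biased toward responding “no”).

conservative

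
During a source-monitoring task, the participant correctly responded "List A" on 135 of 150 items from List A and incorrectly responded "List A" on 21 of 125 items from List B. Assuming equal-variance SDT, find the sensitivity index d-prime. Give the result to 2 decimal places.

d-prime = 2.24

H = 135/150 = 0.9000
FA = 21/125 = 0.1680
z(H) = z(0.9000) = 1.282
z(FA) = z(0.1680) = -0.962
d' = z(H) − z(FA) = 1.282 − (-0.962) = 2.244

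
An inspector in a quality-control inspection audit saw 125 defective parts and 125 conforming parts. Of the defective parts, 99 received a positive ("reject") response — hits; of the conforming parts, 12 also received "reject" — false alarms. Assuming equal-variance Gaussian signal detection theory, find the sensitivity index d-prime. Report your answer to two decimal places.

d-prime = 2.12

H = 99/125 = 0.7920
FA = 12/125 = 0.0960
Φ⁻¹(H) = 0.813
Φ⁻¹(FA) = -1.305
d' = z(H) − z(FA) = 0.813 − (-1.305) = 2.118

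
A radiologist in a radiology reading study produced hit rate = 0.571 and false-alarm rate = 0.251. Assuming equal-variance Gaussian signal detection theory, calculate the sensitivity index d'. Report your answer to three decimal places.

d' = 0.850

Φ⁻¹(0.571) = 0.1789, Φ⁻¹(0.251) = -0.6713
d' = z(H) − z(FA) = 0.1789 − (-0.6713) = 0.8502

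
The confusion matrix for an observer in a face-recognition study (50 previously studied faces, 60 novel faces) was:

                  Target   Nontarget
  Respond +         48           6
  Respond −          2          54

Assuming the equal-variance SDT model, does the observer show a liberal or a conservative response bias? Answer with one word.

liberal

z(H) = 1.751, z(FA) = -1.282
c = −½·(z(H) + z(FA)) = -0.2345
c < 0 → liberal criterion (biased toward responding “yes”).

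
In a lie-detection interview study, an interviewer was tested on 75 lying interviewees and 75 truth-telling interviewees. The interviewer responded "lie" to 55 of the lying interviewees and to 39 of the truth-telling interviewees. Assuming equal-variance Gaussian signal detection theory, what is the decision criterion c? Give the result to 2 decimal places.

H = 55/75 = 0.7333
FA = 39/75 = 0.5200
z(H) = z(0.7333) = 0.623
z(FA) = z(0.5200) = 0.050
c = −½·[z(H) + z(FA)] = −0.5 × (0.623 + 0.050) = -0.3365

c = -0.34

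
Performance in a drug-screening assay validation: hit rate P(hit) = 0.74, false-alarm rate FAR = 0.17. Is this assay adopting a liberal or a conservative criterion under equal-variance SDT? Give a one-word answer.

conservative

z(H) = 0.643, z(FA) = -0.954
c = −½·(z(H) + z(FA)) = 0.1555
c > 0 → conservative criterion (biased toward responding “no”).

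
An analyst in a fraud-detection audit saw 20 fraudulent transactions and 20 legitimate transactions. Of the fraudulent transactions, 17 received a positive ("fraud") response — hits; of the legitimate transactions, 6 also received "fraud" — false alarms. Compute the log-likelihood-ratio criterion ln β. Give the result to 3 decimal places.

H = 17/20 = 0.8500
FA = 6/20 = 0.3000
Φ⁻¹(H) = 1.0364
Φ⁻¹(FA) = -0.5244
ln β = −½·[z(H)² − z(FA)²] = −0.5 × (1.0741 − 0.2750) = -0.39955

ln β = -0.400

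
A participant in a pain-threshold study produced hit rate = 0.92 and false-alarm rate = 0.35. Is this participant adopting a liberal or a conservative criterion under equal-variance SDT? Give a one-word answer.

z(H) = 1.405, z(FA) = -0.385
c = −½·(z(H) + z(FA)) = -0.510
c < 0 → liberal criterion (biased toward responding “yes”).

liberal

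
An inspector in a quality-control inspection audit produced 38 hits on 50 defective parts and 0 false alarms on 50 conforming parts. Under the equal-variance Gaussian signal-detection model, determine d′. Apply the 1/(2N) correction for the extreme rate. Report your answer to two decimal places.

d′ = 3.03

The false-alarm rate is 0/50 = 0, so apply the 1/(2N) correction: FA → 1/(2·50) = 0.01000.
z(H) = z(0.76000) = 0.706
z(FA) = z(0.01000) = -2.326
d' = 0.706 − (-2.326) = 3.032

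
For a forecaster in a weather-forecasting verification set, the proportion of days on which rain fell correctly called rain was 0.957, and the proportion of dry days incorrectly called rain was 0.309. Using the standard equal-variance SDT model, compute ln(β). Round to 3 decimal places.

Φ⁻¹(H) = Φ⁻¹(0.957) = 1.7169
Φ⁻¹(FA) = Φ⁻¹(0.309) = -0.4987
ln β = −½·[z(H)² − z(FA)²] = −0.5 × (2.9477 − 0.2487) = -1.3495

ln β = -1.350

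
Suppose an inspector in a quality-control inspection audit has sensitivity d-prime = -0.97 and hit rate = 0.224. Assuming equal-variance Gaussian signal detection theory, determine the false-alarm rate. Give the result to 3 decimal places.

false-alarm rate = 0.584

z(hit rate) = z(0.224) = -0.7588
z(FA) = z(H) − d' = -0.7588 − (-0.97) = 0.2112
false-alarm rate = Φ(0.2112) = 0.5836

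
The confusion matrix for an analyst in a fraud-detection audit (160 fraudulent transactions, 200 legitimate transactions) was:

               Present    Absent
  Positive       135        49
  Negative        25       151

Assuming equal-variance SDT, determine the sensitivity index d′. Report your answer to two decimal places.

d′ = 1.70

H = 135/160 = 0.8438
FA = 49/200 = 0.2450
Φ⁻¹(H) = Φ⁻¹(0.8438) = 1.0102
Φ⁻¹(FA) = Φ⁻¹(0.2450) = -0.6903
d' = z(H) − z(FA) = 1.0102 − (-0.6903) = 1.7005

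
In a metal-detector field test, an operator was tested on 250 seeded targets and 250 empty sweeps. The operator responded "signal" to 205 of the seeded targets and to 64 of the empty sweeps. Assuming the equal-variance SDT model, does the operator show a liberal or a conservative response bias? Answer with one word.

z(H) = 0.915, z(FA) = -0.656
c = −½·(z(H) + z(FA)) = -0.1295
c < 0 → liberal criterion (biased toward responding “yes”).

liberal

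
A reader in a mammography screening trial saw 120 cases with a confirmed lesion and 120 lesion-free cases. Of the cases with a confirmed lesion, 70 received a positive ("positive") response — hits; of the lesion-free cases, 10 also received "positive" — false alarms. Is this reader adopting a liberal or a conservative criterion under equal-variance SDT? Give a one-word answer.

z(H) = 0.210, z(FA) = -1.383
c = −½·(z(H) + z(FA)) = 0.5865
c > 0 → conservative criterion (biased toward responding “no”).

conservative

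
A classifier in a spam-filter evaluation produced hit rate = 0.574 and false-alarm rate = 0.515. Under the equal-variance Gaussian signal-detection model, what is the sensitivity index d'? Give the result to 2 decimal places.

d' = 0.15

z(0.574) = 0.1866, z(0.515) = 0.0376
d' = z(H) − z(FA) = 0.1866 − 0.0376 = 0.1490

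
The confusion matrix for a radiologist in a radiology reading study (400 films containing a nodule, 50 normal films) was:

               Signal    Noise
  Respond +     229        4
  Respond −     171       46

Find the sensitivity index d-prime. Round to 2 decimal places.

H = 229/400 = 0.5725
FA = 4/50 = 0.0800
z(0.5725) = 0.183, z(0.0800) = -1.405
d' = z(H) − z(FA) = 0.183 − (-1.405) = 1.588

d-prime = 1.59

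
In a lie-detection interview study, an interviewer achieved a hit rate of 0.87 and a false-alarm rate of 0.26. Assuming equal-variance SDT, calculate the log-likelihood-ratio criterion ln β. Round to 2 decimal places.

z(H) = 1.126
z(FA) = -0.643
ln β = −½·[z(H)² − z(FA)²] = −0.5 × (1.268 − 0.413) = -0.4275

ln β = -0.43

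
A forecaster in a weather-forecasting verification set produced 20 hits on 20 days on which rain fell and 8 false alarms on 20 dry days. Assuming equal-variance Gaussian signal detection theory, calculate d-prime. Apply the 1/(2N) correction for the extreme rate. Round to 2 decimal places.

d-prime = 2.21

The hit rate is 20/20 = 1, so apply the 1/(2N) correction: H → 1 − 1/(2·20) = 0.97500.
z(H) = z(0.97500) = 1.960
z(FA) = z(0.40000) = -0.253
d' = 1.960 − (-0.253) = 2.213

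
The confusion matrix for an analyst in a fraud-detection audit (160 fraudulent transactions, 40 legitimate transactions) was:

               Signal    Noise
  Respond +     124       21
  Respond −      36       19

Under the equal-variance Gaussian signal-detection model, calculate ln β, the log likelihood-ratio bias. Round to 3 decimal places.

H = 124/160 = 0.7750
FA = 21/40 = 0.5250
Φ⁻¹(0.7750) = 0.7554, Φ⁻¹(0.5250) = 0.0627
ln β = −½·[z(H)² − z(FA)²] = −0.5 × (0.5706 − 0.0039) = -0.28335

ln β = -0.283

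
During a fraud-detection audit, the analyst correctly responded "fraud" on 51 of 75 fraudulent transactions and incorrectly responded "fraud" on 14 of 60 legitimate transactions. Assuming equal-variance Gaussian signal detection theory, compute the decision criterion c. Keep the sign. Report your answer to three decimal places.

H = 51/75 = 0.6800
FA = 14/60 = 0.2333
z(H) = z(0.6800) = 0.4677
z(FA) = z(0.2333) = -0.7280
c = −½·[z(H) + z(FA)] = −0.5 × (0.4677 + (-0.7280)) = 0.13015

c = 0.130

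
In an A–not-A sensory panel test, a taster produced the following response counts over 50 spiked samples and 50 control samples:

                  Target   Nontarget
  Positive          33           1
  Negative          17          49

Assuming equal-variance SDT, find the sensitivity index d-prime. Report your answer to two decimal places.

H = 33/50 = 0.6600
FA = 1/50 = 0.0200
Φ⁻¹(H) = 0.4125
Φ⁻¹(FA) = -2.0537
d' = z(H) − z(FA) = 0.4125 − (-2.0537) = 2.4662

d-prime = 2.47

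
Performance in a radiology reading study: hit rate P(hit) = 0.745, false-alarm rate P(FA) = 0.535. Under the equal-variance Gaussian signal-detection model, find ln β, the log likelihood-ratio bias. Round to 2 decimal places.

z(H) = z(0.745) = 0.659
z(FA) = z(0.535) = 0.088
ln β = −½·[z(H)² − z(FA)²] = −0.5 × (0.434 − 0.008) = -0.213

ln β = -0.21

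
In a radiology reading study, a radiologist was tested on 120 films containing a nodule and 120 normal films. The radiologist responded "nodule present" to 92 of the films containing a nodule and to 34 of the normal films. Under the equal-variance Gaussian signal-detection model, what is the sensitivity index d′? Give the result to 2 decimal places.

d′ = 1.30

H = 92/120 = 0.7667
FA = 34/120 = 0.2833
Φ⁻¹(H) = 0.728
Φ⁻¹(FA) = -0.573
d' = z(H) − z(FA) = 0.728 − (-0.573) = 1.301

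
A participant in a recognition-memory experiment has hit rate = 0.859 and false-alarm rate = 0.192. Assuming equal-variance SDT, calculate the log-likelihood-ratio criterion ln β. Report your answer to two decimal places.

Φ⁻¹(H) = 1.076
Φ⁻¹(FA) = -0.871
ln β = −½·[z(H)² − z(FA)²] = −0.5 × (1.158 − 0.759) = -0.1995

ln β = -0.20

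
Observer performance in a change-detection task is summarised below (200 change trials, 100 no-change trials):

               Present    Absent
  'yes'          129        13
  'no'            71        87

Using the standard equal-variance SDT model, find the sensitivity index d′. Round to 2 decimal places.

d′ = 1.50

H = 129/200 = 0.6450
FA = 13/100 = 0.1300
z(0.6450) = 0.372, z(0.1300) = -1.126
d' = z(H) − z(FA) = 0.372 − (-1.126) = 1.498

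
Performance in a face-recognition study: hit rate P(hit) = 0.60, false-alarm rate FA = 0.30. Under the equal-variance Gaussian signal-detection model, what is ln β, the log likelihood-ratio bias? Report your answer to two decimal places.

Φ⁻¹(H) = Φ⁻¹(0.60) = 0.253
Φ⁻¹(FA) = Φ⁻¹(0.30) = -0.524
ln β = −½·[z(H)² − z(FA)²] = −0.5 × (0.064 − 0.275) = 0.1055

ln β = 0.11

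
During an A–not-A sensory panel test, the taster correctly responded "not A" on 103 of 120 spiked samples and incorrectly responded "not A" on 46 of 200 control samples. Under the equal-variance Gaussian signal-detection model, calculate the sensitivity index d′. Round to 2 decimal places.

H = 103/120 = 0.8583
FA = 46/200 = 0.2300
z(H) = z(0.8583) = 1.0727
z(FA) = z(0.2300) = -0.7388
d' = z(H) − z(FA) = 1.0727 − (-0.7388) = 1.8115

d′ = 1.81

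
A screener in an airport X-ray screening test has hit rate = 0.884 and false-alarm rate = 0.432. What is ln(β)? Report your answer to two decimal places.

z(H) = z(0.884) = 1.195
z(FA) = z(0.432) = -0.171
ln β = −½·[z(H)² − z(FA)²] = −0.5 × (1.428 − 0.029) = -0.6995

ln β = -0.70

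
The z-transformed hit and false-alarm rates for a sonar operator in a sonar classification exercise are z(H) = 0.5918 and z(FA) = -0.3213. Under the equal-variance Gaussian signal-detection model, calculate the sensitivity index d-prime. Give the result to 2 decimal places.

d-prime = 0.91

d' = z(H) − z(FA) = 0.5918 − (-0.3213) = 0.9131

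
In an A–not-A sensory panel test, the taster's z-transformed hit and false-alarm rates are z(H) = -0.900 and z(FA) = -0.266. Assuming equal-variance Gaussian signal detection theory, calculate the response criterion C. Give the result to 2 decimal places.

C = 0.58

c = −½·[z(H) + z(FA)] = −½·(-0.900 + (-0.266)) = 0.583
c > 0: the taster has a conservative response bias.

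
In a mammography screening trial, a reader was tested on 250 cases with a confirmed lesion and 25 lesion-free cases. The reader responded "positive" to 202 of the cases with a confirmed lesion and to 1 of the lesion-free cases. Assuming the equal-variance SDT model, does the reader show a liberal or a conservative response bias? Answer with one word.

z(H) = 0.871, z(FA) = -1.751
c = −½·(z(H) + z(FA)) = 0.440
c > 0 → conservative criterion (biased toward responding “no”).

conservative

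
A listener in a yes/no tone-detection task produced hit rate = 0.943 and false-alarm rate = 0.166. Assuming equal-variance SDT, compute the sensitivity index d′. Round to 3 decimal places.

d′ = 2.551

Φ⁻¹(H) = Φ⁻¹(0.943) = 1.5805
Φ⁻¹(FA) = Φ⁻¹(0.166) = -0.9701
d' = z(H) − z(FA) = 1.5805 − (-0.9701) = 2.5506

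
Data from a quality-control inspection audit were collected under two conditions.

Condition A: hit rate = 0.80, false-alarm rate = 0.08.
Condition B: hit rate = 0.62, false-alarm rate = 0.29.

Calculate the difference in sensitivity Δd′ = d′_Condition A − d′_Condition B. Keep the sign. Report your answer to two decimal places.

Δd′ = 1.39

Condition A: z(0.80) = 0.842, z(0.08) = -1.405, d' = 2.247
Condition B: z(0.62) = 0.305, z(0.29) = -0.553, d' = 0.858
Δd' = d'_Condition A − d'_Condition B = 2.247 − 0.858 = 1.389
Condition A has the higher sensitivity.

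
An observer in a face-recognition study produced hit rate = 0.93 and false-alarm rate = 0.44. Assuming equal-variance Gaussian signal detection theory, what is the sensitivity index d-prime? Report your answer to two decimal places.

Φ⁻¹(0.93) = 1.4758, Φ⁻¹(0.44) = -0.1510
d' = z(H) − z(FA) = 1.4758 − (-0.1510) = 1.6268

d-prime = 1.63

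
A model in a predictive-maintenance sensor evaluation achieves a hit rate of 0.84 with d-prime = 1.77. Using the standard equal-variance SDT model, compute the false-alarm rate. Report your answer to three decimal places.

false-alarm rate = 0.219

z(hit rate) = z(0.84) = 0.9945
z(FA) = z(H) − d' = 0.9945 − 1.77 = -0.7755
false-alarm rate = Φ(-0.7755) = 0.2190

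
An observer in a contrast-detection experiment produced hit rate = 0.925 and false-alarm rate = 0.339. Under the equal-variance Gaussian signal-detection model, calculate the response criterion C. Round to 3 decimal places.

C = -0.512

z(H) = 1.4395
z(FA) = -0.4152
c = −½·[z(H) + z(FA)] = −0.5 × (1.4395 + (-0.4152)) = -0.51215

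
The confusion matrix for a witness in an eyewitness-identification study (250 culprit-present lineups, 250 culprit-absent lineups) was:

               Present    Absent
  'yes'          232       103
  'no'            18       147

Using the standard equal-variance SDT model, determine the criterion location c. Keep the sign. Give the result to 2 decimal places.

c = -0.62

H = 232/250 = 0.9280
FA = 103/250 = 0.4120
Φ⁻¹(H) = 1.4611
Φ⁻¹(FA) = -0.2224
c = −½·[z(H) + z(FA)] = −0.5 × (1.4611 + (-0.2224)) = -0.61935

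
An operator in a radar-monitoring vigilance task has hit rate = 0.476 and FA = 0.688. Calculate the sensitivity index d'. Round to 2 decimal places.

d' = -0.55

z(0.476) = -0.0602, z(0.688) = 0.4902
d' = z(H) − z(FA) = -0.0602 − 0.4902 = -0.5504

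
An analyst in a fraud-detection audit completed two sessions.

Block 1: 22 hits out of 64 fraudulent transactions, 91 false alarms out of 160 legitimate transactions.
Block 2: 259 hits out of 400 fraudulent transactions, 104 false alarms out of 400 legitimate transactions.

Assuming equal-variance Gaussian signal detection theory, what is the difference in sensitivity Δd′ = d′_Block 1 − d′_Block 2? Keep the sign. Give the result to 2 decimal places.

Δd′ = -1.60

Block 1: z(0.3438) = -0.402, z(0.5687) = 0.173, d' = -0.575
Block 2: z(0.6475) = 0.379, z(0.2600) = -0.643, d' = 1.022
Δd' = d'_Block 1 − d'_Block 2 = -0.575 − 1.022 = -1.597
Block 2 has the higher sensitivity.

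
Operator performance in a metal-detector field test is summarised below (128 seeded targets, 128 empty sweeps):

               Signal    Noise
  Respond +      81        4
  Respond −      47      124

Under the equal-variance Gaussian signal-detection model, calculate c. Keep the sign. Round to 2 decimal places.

c = 0.76

H = 81/128 = 0.6328
FA = 4/128 = 0.0312
Φ⁻¹(H) = Φ⁻¹(0.6328) = 0.339
Φ⁻¹(FA) = Φ⁻¹(0.0312) = -1.863
c = −½·[z(H) + z(FA)] = −0.5 × (0.339 + (-1.863)) = 0.762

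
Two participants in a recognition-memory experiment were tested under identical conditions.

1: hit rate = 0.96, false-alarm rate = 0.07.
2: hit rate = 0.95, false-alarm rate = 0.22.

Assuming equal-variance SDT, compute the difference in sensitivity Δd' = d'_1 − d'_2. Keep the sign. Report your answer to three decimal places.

Δd' = 0.809

1: z(0.96) = 1.7507, z(0.07) = -1.4758, d' = 3.2265
2: z(0.95) = 1.6449, z(0.22) = -0.7722, d' = 2.4171
Δd' = d'_1 − d'_2 = 3.2265 − 2.4171 = 0.8094
1 has the higher sensitivity.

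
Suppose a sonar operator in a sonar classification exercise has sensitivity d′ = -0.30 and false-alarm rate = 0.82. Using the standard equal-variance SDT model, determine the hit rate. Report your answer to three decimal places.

hit rate = 0.731

z(false-alarm rate) = z(0.82) = 0.9154
z(H) = z(FA) + d' = 0.9154 + (-0.30) = 0.6154
hit rate = Φ(0.6154) = 0.7309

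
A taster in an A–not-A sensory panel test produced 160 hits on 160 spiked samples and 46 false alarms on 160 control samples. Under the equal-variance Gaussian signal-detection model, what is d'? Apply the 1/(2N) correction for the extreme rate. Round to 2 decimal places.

d' = 3.30

The hit rate is 160/160 = 1, so apply the 1/(2N) correction: H → 1 − 1/(2·160) = 0.99687.
z(H) = z(0.99687) = 2.734
z(FA) = z(0.28750) = -0.561
d' = 2.734 − (-0.561) = 3.295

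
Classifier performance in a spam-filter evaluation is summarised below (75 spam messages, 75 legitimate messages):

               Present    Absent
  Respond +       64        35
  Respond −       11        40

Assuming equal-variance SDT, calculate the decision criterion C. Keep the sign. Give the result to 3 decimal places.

H = 64/75 = 0.8533
FA = 35/75 = 0.4667
z(H) = 1.0507
z(FA) = -0.0836
c = −½·[z(H) + z(FA)] = −0.5 × (1.0507 + (-0.0836)) = -0.48355
c < 0: the classifier has a liberal response bias.

C = -0.484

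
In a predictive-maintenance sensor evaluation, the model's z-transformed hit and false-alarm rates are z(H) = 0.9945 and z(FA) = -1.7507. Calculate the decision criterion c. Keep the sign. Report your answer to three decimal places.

c = −½·[z(H) + z(FA)] = −½·(0.9945 + (-1.7507)) = 0.3781
c > 0: the model has a conservative response bias.

c = 0.378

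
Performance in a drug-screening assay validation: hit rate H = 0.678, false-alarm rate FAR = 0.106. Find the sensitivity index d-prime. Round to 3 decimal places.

d-prime = 1.710

Φ⁻¹(0.678) = 0.4621, Φ⁻¹(0.106) = -1.2481
d' = z(H) − z(FA) = 0.4621 − (-1.2481) = 1.7102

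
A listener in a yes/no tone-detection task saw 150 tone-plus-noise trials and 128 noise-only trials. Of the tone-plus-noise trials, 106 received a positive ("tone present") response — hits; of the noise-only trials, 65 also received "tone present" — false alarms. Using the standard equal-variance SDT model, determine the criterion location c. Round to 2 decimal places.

H = 106/150 = 0.7067
FA = 65/128 = 0.5078
z(H) = 0.544
z(FA) = 0.020
c = −½·[z(H) + z(FA)] = −0.5 × (0.544 + 0.020) = -0.282
c < 0: the listener has a liberal response bias.

c = -0.28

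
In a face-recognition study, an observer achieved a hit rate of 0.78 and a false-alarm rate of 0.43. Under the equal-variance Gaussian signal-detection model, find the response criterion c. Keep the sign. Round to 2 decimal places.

Φ⁻¹(H) = Φ⁻¹(0.78) = 0.772
Φ⁻¹(FA) = Φ⁻¹(0.43) = -0.176
c = −½·[z(H) + z(FA)] = −0.5 × (0.772 + (-0.176)) = -0.298
c < 0: the observer has a liberal response bias.

c = -0.30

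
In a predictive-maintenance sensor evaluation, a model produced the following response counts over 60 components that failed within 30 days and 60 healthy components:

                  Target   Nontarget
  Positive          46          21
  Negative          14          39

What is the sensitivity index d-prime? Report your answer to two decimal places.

d-prime = 1.11

H = 46/60 = 0.7667
FA = 21/60 = 0.3500
z(0.7667) = 0.7280, z(0.3500) = -0.3853
d' = z(H) − z(FA) = 0.7280 − (-0.3853) = 1.1133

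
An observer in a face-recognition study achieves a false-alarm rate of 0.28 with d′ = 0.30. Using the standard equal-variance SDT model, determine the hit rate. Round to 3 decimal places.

z(false-alarm rate) = z(0.28) = -0.5828
z(H) = z(FA) + d' = -0.5828 + 0.30 = -0.2828
hit rate = Φ(-0.2828) = 0.3887

hit rate = 0.389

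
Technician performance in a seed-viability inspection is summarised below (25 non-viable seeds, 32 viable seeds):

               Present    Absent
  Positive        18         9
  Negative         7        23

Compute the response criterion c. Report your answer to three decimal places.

c = -0.002

H = 18/25 = 0.7200
FA = 9/32 = 0.2812
Φ⁻¹(H) = Φ⁻¹(0.7200) = 0.5828
Φ⁻¹(FA) = Φ⁻¹(0.2812) = -0.5793
c = −½·[z(H) + z(FA)] = −0.5 × (0.5828 + (-0.5793)) = -0.00175
c < 0: the technician has a liberal response bias.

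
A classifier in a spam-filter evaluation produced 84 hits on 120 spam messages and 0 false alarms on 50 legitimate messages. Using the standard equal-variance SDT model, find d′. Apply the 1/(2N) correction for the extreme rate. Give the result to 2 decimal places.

The false-alarm rate is 0/50 = 0, so apply the 1/(2N) correction: FA → 1/(2·50) = 0.01000.
z(H) = z(0.70000) = 0.524
z(FA) = z(0.01000) = -2.326
d' = 0.524 − (-2.326) = 2.850

d′ = 2.85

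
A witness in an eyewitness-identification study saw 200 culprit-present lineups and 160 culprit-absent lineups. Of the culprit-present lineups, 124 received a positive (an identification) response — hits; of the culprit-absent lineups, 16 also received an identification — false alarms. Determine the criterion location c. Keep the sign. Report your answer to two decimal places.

c = 0.49

H = 124/200 = 0.6200
FA = 16/160 = 0.1000
z(H) = z(0.6200) = 0.3055
z(FA) = z(0.1000) = -1.2816
c = −½·[z(H) + z(FA)] = −0.5 × (0.3055 + (-1.2816)) = 0.48805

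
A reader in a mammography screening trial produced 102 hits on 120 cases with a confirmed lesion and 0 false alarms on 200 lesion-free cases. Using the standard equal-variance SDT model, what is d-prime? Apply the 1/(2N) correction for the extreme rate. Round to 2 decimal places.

The false-alarm rate is 0/200 = 0, so apply the 1/(2N) correction: FA → 1/(2·200) = 0.00250.
z(H) = z(0.85000) = 1.036
z(FA) = z(0.00250) = -2.807
d' = 1.036 − (-2.807) = 3.843

d-prime = 3.84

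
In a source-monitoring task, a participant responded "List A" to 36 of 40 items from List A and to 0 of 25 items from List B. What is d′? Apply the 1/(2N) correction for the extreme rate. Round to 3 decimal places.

d′ = 3.335

The false-alarm rate is 0/25 = 0, so apply the 1/(2N) correction: FA → 1/(2·25) = 0.02000.
z(H) = z(0.90000) = 1.2816
z(FA) = z(0.02000) = -2.0537
d' = 1.2816 − (-2.0537) = 3.3353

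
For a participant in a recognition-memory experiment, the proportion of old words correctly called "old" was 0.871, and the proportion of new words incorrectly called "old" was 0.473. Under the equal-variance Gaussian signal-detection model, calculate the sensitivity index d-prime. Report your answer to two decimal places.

Φ⁻¹(0.871) = 1.1311, Φ⁻¹(0.473) = -0.0677
d' = z(H) − z(FA) = 1.1311 − (-0.0677) = 1.1988

d-prime = 1.20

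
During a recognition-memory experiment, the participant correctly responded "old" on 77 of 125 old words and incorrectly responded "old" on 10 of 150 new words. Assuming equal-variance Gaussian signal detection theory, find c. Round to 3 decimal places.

c = 0.603

H = 77/125 = 0.6160
FA = 10/150 = 0.0667
Φ⁻¹(H) = 0.2950
Φ⁻¹(FA) = -1.5008
c = −½·[z(H) + z(FA)] = −0.5 × (0.2950 + (-1.5008)) = 0.6029
c > 0: the participant has a conservative response bias.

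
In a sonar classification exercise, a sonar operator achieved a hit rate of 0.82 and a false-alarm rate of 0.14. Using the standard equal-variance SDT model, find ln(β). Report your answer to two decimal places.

z(H) = z(0.82) = 0.915
z(FA) = z(0.14) = -1.080
ln β = −½·[z(H)² − z(FA)²] = −0.5 × (0.837 − 1.166) = 0.1645

ln β = 0.16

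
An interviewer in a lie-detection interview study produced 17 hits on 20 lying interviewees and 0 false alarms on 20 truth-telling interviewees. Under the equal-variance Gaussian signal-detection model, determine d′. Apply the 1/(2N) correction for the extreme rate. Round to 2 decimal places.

The false-alarm rate is 0/20 = 0, so apply the 1/(2N) correction: FA → 1/(2·20) = 0.02500.
z(H) = z(0.85000) = 1.036
z(FA) = z(0.02500) = -1.960
d' = 1.036 − (-1.960) = 2.996

d′ = 3.00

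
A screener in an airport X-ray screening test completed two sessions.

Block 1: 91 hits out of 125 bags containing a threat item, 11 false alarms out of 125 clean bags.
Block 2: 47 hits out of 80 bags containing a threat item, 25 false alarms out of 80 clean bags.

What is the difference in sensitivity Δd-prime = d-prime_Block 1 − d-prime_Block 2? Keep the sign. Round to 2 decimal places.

Block 1: z(0.7280) = 0.607, z(0.0880) = -1.353, d' = 1.960
Block 2: z(0.5875) = 0.221, z(0.3125) = -0.489, d' = 0.710
Δd' = d'_Block 1 − d'_Block 2 = 1.960 − 0.710 = 1.250
Block 1 has the higher sensitivity.

Δd-prime = 1.25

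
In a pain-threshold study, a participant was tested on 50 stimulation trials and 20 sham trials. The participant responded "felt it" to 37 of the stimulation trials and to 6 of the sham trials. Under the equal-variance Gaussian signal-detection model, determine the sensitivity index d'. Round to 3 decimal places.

d' = 1.168

H = 37/50 = 0.7400
FA = 6/20 = 0.3000
Φ⁻¹(H) = 0.6433
Φ⁻¹(FA) = -0.5244
d' = z(H) − z(FA) = 0.6433 − (-0.5244) = 1.1677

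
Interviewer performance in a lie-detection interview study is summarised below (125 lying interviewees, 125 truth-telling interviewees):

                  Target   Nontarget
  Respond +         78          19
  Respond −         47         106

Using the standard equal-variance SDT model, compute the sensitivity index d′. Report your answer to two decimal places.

d′ = 1.34

H = 78/125 = 0.6240
FA = 19/125 = 0.1520
z(H) = z(0.6240) = 0.3160
z(FA) = z(0.1520) = -1.0279
d' = z(H) − z(FA) = 0.3160 − (-1.0279) = 1.3439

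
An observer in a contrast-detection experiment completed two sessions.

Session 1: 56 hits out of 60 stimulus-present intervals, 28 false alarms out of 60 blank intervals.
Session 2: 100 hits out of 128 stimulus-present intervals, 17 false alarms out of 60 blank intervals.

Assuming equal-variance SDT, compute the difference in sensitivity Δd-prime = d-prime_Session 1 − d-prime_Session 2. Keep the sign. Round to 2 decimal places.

Session 1: z(0.9333) = 1.501, z(0.4667) = -0.084, d' = 1.585
Session 2: z(0.7812) = 0.776, z(0.2833) = -0.573, d' = 1.349
Δd' = d'_Session 1 − d'_Session 2 = 1.585 − 1.349 = 0.236
Session 1 has the higher sensitivity.

Δd-prime = 0.24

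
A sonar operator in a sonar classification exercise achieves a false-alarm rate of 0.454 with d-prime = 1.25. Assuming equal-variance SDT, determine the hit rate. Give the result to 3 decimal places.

hit rate = 0.872

z(false-alarm rate) = z(0.454) = -0.1156
z(H) = z(FA) + d' = -0.1156 + 1.25 = 1.1344
hit rate = Φ(1.1344) = 0.8717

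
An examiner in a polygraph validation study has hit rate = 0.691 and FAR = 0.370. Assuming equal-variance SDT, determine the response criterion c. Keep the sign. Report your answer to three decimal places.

z(H) = z(0.691) = 0.4987
z(FA) = z(0.370) = -0.3319
c = −½·[z(H) + z(FA)] = −0.5 × (0.4987 + (-0.3319)) = -0.0834

c = -0.083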